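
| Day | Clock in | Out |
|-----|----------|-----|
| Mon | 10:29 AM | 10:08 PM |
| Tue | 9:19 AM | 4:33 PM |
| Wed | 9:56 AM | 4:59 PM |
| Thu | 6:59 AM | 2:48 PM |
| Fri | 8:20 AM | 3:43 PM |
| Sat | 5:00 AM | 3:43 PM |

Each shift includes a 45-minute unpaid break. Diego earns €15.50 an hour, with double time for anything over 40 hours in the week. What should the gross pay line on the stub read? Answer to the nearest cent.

Mon: 10:29 AM–10:08 PM = 11 h 39 min; less 45 min break → 10 h 54 min
Tue: 9:19 AM–4:33 PM = 7 h 14 min; less 45 min break → 6 h 29 min
Wed: 9:56 AM–4:59 PM = 7 h 3 min; less 45 min break → 6 h 18 min
Thu: 6:59 AM–2:48 PM = 7 h 49 min; less 45 min break → 7 h 4 min
Fri: 8:20 AM–3:43 PM = 7 h 23 min; less 45 min break → 6 h 38 min
Sat: 5:00 AM–3:43 PM = 10 h 43 min; less 45 min break → 9 h 58 min
Total worked: 47 h 21 min = 2841 min.
Regular 40 h 0 min = 2400 min at €15.50/h; overtime 7 h 21 min = 441 min at €31.00/h.
Pay = (2400 × €15.50 + 441 × €31.00) ÷ 60 = €847.85.

€847.85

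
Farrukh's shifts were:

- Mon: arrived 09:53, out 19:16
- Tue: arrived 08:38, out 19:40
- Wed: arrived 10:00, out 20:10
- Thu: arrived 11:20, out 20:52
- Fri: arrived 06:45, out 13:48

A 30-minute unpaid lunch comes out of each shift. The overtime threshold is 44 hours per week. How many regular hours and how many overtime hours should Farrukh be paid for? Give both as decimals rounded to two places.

Regular 44.00 hours, overtime 0.67 hours

Mon: 09:53–19:16 = 9 h 23 min; less 30 min break → 8 h 53 min
Tue: 08:38–19:40 = 11 h 2 min; less 30 min break → 10 h 32 min
Wed: 10:00–20:10 = 10 h 10 min; less 30 min break → 9 h 40 min
Thu: 11:20–20:52 = 9 h 32 min; less 30 min break → 9 h 2 min
Fri: 06:45–13:48 = 7 h 3 min; less 30 min break → 6 h 33 min
Total worked: 44 h 40 min = 44.67 h.
Threshold 44 h → overtime 0 h 40 min, regular 44 h 0 min.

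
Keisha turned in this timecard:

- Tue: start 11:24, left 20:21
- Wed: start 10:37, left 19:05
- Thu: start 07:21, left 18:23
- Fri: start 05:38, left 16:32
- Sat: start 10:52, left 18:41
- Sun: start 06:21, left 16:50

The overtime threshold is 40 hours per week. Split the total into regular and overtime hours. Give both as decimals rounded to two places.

Regular 40.00 hours, overtime 17.65 hours

Tue: 11:24–20:21 = 8 h 57 min
Wed: 10:37–19:05 = 8 h 28 min
Thu: 07:21–18:23 = 11 h 2 min
Fri: 05:38–16:32 = 10 h 54 min
Sat: 10:52–18:41 = 7 h 49 min
Sun: 06:21–16:50 = 10 h 29 min
Total worked: 57 h 39 min = 57.65 h.
Threshold 40 h → overtime 17 h 39 min, regular 40 h 0 min.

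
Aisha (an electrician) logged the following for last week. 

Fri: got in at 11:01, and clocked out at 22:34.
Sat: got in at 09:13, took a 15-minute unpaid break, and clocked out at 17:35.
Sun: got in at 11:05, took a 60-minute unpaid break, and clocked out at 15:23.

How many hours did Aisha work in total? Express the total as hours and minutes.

22 h 58 min

Fri: 11:01–22:34 = 11 h 33 min
Sat: 09:13–17:35 = 8 h 22 min; less 15 min break → 8 h 7 min
Sun: 11:05–15:23 = 4 h 18 min; less 60 min break → 3 h 18 min
Total: 11 h 33 min + 8 h 7 min + 3 h 18 min = 22 h 58 min.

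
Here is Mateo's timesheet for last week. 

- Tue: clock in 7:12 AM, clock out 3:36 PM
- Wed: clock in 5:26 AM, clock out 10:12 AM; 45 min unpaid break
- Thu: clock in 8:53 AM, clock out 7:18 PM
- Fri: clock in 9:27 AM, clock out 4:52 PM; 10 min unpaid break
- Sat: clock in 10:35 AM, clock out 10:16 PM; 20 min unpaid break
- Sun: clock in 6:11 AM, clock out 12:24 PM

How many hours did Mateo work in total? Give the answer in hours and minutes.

47 h 39 min

Tue: 7:12 AM–3:36 PM = 8 h 24 min
Wed: 5:26 AM–10:12 AM = 4 h 46 min; less 45 min break → 4 h 1 min
Thu: 8:53 AM–7:18 PM = 10 h 25 min
Fri: 9:27 AM–4:52 PM = 7 h 25 min; less 10 min break → 7 h 15 min
Sat: 10:35 AM–10:16 PM = 11 h 41 min; less 20 min break → 11 h 21 min
Sun: 6:11 AM–12:24 PM = 6 h 13 min
Total: 8 h 24 min + 4 h 1 min + 10 h 25 min + 7 h 15 min + 11 h 21 min + 6 h 13 min = 47 h 39 min.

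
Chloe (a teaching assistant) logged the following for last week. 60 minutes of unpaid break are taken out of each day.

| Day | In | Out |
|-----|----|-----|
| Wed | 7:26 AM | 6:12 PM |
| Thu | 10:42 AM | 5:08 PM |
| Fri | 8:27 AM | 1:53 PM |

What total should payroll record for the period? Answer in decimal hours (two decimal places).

19.63 hours

Wed: 7:26 AM–6:12 PM = 10 h 46 min; less 60 min break → 9 h 46 min
Thu: 10:42 AM–5:08 PM = 6 h 26 min; less 60 min break → 5 h 26 min
Fri: 8:27 AM–1:53 PM = 5 h 26 min; less 60 min break → 4 h 26 min
Total: 9 h 46 min + 5 h 26 min + 4 h 26 min = 19 h 38 min.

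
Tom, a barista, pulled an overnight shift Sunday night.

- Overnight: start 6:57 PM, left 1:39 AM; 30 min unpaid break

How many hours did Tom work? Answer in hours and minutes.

6 h 12 min

Overnight: 6:57 PM → midnight = 5 h 3 min; midnight → 1:39 AM = 1 h 39 min; span 6 h 42 min; less 30 min break → 6 h 12 min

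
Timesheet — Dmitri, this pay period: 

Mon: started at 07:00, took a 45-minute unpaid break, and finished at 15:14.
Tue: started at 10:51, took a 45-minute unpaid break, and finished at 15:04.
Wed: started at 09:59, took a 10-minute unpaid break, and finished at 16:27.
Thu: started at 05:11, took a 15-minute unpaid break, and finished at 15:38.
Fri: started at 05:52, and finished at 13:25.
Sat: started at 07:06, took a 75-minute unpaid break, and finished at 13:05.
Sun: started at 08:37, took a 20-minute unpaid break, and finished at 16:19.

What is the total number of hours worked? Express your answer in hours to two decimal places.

47.10 hours

Mon: 07:00–15:14 = 8 h 14 min; less 45 min break → 7 h 29 min
Tue: 10:51–15:04 = 4 h 13 min; less 45 min break → 3 h 28 min
Wed: 09:59–16:27 = 6 h 28 min; less 10 min break → 6 h 18 min
Thu: 05:11–15:38 = 10 h 27 min; less 15 min break → 10 h 12 min
Fri: 05:52–13:25 = 7 h 33 min
Sat: 07:06–13:05 = 5 h 59 min; less 75 min break → 4 h 44 min
Sun: 08:37–16:19 = 7 h 42 min; less 20 min break → 7 h 22 min
Total: 7 h 29 min + 3 h 28 min + 6 h 18 min + 10 h 12 min + 7 h 33 min + 4 h 44 min + 7 h 22 min = 47 h 6 min.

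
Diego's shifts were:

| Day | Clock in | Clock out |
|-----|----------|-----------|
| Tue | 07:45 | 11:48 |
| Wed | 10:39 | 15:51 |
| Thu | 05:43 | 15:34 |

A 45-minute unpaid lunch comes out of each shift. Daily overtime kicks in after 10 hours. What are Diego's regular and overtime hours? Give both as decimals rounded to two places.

Regular 16.85 hours, overtime 0.00 hours

Tue: 07:45–11:48 = 4 h 3 min; less 45 min break → 3 h 18 min
Wed: 10:39–15:51 = 5 h 12 min; less 45 min break → 4 h 27 min
Thu: 05:43–15:34 = 9 h 51 min; less 45 min break → 9 h 6 min
Tue reg 3 h 18 min / OT 0 h 0 min; Wed reg 4 h 27 min / OT 0 h 0 min; Thu reg 9 h 6 min / OT 0 h 0 min.
Totals: regular 16 h 51 min, overtime 0 h 0 min.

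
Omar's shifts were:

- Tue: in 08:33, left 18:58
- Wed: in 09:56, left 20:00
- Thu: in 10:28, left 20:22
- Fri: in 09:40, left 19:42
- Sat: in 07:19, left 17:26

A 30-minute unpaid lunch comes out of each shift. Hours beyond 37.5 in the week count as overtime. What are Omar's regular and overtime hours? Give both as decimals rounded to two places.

Regular 37.50 hours, overtime 10.53 hours

Tue: 08:33–18:58 = 10 h 25 min; less 30 min break → 9 h 55 min
Wed: 09:56–20:00 = 10 h 4 min; less 30 min break → 9 h 34 min
Thu: 10:28–20:22 = 9 h 54 min; less 30 min break → 9 h 24 min
Fri: 09:40–19:42 = 10 h 2 min; less 30 min break → 9 h 32 min
Sat: 07:19–17:26 = 10 h 7 min; less 30 min break → 9 h 37 min
Total worked: 48 h 2 min = 48.03 h.
Threshold 37.5 h → overtime 10 h 32 min, regular 37 h 30 min.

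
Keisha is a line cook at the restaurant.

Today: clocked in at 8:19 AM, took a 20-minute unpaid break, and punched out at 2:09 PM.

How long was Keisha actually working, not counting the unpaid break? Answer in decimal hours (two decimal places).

5.50 hours

Today: 8:19 AM–2:09 PM = 5 h 50 min; less 20 min break → 5 h 30 min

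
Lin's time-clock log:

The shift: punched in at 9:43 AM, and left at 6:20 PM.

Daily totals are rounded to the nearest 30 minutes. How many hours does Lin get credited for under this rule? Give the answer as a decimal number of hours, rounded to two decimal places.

The shift: 9:43 AM–6:20 PM = 8 h 37 min → rounds to 8 h 30 min

8.50 hours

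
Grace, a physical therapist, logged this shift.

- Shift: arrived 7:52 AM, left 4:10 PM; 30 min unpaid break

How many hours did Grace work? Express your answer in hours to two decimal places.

7.80 hours

Shift: 7:52 AM–4:10 PM = 8 h 18 min; less 30 min break → 7 h 48 min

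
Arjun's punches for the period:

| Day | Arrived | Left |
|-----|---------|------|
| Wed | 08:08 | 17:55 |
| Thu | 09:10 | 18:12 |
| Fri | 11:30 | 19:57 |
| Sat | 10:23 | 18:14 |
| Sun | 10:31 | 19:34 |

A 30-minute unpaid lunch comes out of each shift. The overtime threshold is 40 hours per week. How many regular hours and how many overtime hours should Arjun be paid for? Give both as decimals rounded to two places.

Wed: 08:08–17:55 = 9 h 47 min; less 30 min break → 9 h 17 min
Thu: 09:10–18:12 = 9 h 2 min; less 30 min break → 8 h 32 min
Fri: 11:30–19:57 = 8 h 27 min; less 30 min break → 7 h 57 min
Sat: 10:23–18:14 = 7 h 51 min; less 30 min break → 7 h 21 min
Sun: 10:31–19:34 = 9 h 3 min; less 30 min break → 8 h 33 min
Total worked: 41 h 40 min = 41.67 h.
Threshold 40 h → overtime 1 h 40 min, regular 40 h 0 min.

Regular 40.00 hours, overtime 1.67 hours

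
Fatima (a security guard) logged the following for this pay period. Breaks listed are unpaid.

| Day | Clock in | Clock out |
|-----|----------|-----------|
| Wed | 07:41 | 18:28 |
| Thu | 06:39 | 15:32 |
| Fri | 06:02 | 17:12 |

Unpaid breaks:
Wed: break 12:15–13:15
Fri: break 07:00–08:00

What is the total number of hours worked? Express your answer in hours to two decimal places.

28.83 hours

Wed: 07:41–18:28 = 10 h 47 min; less 60 min break → 9 h 47 min
Thu: 06:39–15:32 = 8 h 53 min
Fri: 06:02–17:12 = 11 h 10 min; less 60 min break → 10 h 10 min
Total: 9 h 47 min + 8 h 53 min + 10 h 10 min = 28 h 50 min.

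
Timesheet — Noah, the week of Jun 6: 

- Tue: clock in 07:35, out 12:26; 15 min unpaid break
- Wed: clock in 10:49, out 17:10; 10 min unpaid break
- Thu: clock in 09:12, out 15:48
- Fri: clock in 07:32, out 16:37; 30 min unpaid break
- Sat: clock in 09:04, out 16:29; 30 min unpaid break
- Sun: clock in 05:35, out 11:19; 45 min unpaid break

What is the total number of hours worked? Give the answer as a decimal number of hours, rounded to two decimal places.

37.87 hours

Tue: 07:35–12:26 = 4 h 51 min; less 15 min break → 4 h 36 min
Wed: 10:49–17:10 = 6 h 21 min; less 10 min break → 6 h 11 min
Thu: 09:12–15:48 = 6 h 36 min
Fri: 07:32–16:37 = 9 h 5 min; less 30 min break → 8 h 35 min
Sat: 09:04–16:29 = 7 h 25 min; less 30 min break → 6 h 55 min
Sun: 05:35–11:19 = 5 h 44 min; less 45 min break → 4 h 59 min
Total: 4 h 36 min + 6 h 11 min + 6 h 36 min + 8 h 35 min + 6 h 55 min + 4 h 59 min = 37 h 52 min.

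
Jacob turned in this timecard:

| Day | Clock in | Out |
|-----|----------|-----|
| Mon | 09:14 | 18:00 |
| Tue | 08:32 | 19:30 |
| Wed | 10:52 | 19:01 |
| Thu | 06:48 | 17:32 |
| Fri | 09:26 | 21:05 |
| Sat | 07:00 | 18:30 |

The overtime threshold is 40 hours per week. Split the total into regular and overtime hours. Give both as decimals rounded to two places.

Mon: 09:14–18:00 = 8 h 46 min
Tue: 08:32–19:30 = 10 h 58 min
Wed: 10:52–19:01 = 8 h 9 min
Thu: 06:48–17:32 = 10 h 44 min
Fri: 09:26–21:05 = 11 h 39 min
Sat: 07:00–18:30 = 11 h 30 min
Total worked: 61 h 46 min = 61.77 h.
Threshold 40 h → overtime 21 h 46 min, regular 40 h 0 min.

Regular 40.00 hours, overtime 21.77 hours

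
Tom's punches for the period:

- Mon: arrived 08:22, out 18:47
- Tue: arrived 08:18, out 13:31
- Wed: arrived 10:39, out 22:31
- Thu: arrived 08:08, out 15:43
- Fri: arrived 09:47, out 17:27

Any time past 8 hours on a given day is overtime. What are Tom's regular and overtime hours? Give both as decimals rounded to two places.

Regular 36.47 hours, overtime 6.28 hours

Mon: 08:22–18:47 = 10 h 25 min
Tue: 08:18–13:31 = 5 h 13 min
Wed: 10:39–22:31 = 11 h 52 min
Thu: 08:08–15:43 = 7 h 35 min
Fri: 09:47–17:27 = 7 h 40 min
Mon reg 8 h 0 min / OT 2 h 25 min; Tue reg 5 h 13 min / OT 0 h 0 min; Wed reg 8 h 0 min / OT 3 h 52 min; Thu reg 7 h 35 min / OT 0 h 0 min; Fri reg 7 h 40 min / OT 0 h 0 min.
Totals: regular 36 h 28 min, overtime 6 h 17 min.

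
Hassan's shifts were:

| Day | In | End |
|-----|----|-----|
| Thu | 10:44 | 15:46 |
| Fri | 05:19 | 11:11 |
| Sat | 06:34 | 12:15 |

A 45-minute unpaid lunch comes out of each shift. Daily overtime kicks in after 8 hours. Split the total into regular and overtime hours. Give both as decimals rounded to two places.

Regular 14.33 hours, overtime 0.00 hours

Thu: 10:44–15:46 = 5 h 2 min; less 45 min break → 4 h 17 min
Fri: 05:19–11:11 = 5 h 52 min; less 45 min break → 5 h 7 min
Sat: 06:34–12:15 = 5 h 41 min; less 45 min break → 4 h 56 min
Thu reg 4 h 17 min / OT 0 h 0 min; Fri reg 5 h 7 min / OT 0 h 0 min; Sat reg 4 h 56 min / OT 0 h 0 min.
Totals: regular 14 h 20 min, overtime 0 h 0 min.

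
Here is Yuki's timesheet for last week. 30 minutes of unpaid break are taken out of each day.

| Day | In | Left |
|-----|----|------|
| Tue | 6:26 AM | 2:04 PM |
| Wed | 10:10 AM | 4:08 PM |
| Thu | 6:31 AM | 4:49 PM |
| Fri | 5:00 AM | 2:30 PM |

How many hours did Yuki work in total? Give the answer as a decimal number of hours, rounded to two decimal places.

Tue: 6:26 AM–2:04 PM = 7 h 38 min; less 30 min break → 7 h 8 min
Wed: 10:10 AM–4:08 PM = 5 h 58 min; less 30 min break → 5 h 28 min
Thu: 6:31 AM–4:49 PM = 10 h 18 min; less 30 min break → 9 h 48 min
Fri: 5:00 AM–2:30 PM = 9 h 30 min; less 30 min break → 9 h 0 min
Total: 7 h 8 min + 5 h 28 min + 9 h 48 min + 9 h 0 min = 31 h 24 min.

31.40 hours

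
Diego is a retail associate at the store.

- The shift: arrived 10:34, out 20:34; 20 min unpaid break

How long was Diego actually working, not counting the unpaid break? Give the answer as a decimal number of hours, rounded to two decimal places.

9.67 hours

The shift: 10:34–20:34 = 10 h 0 min; less 20 min break → 9 h 40 min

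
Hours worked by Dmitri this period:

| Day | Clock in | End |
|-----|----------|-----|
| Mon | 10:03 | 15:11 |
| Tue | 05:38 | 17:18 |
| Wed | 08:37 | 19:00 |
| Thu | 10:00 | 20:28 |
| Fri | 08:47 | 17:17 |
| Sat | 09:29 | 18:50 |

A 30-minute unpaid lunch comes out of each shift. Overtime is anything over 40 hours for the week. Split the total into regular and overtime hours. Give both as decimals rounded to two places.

Regular 40.00 hours, overtime 12.50 hours

Mon: 10:03–15:11 = 5 h 8 min; less 30 min break → 4 h 38 min
Tue: 05:38–17:18 = 11 h 40 min; less 30 min break → 11 h 10 min
Wed: 08:37–19:00 = 10 h 23 min; less 30 min break → 9 h 53 min
Thu: 10:00–20:28 = 10 h 28 min; less 30 min break → 9 h 58 min
Fri: 08:47–17:17 = 8 h 30 min; less 30 min break → 8 h 0 min
Sat: 09:29–18:50 = 9 h 21 min; less 30 min break → 8 h 51 min
Total worked: 52 h 30 min = 52.50 h.
Threshold 40 h → overtime 12 h 30 min, regular 40 h 0 min.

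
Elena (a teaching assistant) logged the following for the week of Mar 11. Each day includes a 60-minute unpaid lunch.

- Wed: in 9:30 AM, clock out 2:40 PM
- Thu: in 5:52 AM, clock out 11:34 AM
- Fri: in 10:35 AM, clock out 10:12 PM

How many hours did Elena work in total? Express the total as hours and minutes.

Wed: 9:30 AM–2:40 PM = 5 h 10 min; less 60 min break → 4 h 10 min
Thu: 5:52 AM–11:34 AM = 5 h 42 min; less 60 min break → 4 h 42 min
Fri: 10:35 AM–10:12 PM = 11 h 37 min; less 60 min break → 10 h 37 min
Total: 4 h 10 min + 4 h 42 min + 10 h 37 min = 19 h 29 min.

19 h 29 min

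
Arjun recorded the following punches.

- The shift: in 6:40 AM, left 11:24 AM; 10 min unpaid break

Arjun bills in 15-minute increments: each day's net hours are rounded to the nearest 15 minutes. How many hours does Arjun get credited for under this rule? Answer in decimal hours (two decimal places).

4.50 hours

The shift: 6:40 AM–11:24 AM = 4 h 44 min − 10 min = 4 h 34 min → rounds to 4 h 30 min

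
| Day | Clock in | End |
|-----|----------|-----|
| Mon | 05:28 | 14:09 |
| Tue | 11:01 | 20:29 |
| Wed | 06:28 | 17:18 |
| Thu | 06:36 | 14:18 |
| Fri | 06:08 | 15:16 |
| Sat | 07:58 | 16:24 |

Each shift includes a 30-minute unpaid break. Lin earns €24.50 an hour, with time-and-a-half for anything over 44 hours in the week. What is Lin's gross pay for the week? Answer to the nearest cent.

€1344.44

Mon: 05:28–14:09 = 8 h 41 min; less 30 min break → 8 h 11 min
Tue: 11:01–20:29 = 9 h 28 min; less 30 min break → 8 h 58 min
Wed: 06:28–17:18 = 10 h 50 min; less 30 min break → 10 h 20 min
Thu: 06:36–14:18 = 7 h 42 min; less 30 min break → 7 h 12 min
Fri: 06:08–15:16 = 9 h 8 min; less 30 min break → 8 h 38 min
Sat: 07:58–16:24 = 8 h 26 min; less 30 min break → 7 h 56 min
Total worked: 51 h 15 min = 3075 min.
Regular 44 h 0 min = 2640 min at €24.50/h; overtime 7 h 15 min = 435 min at €36.75/h.
Pay = (2640 × €24.50 + 435 × €36.75) ÷ 60 = €1344.44.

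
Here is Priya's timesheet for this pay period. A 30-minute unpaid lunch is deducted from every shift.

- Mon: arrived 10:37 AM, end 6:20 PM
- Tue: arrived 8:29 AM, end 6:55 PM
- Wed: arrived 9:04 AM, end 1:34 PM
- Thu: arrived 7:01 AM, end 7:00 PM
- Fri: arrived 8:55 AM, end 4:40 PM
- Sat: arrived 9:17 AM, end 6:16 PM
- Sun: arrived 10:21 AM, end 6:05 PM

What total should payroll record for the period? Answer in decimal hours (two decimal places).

55.60 hours

Mon: 10:37 AM–6:20 PM = 7 h 43 min; less 30 min break → 7 h 13 min
Tue: 8:29 AM–6:55 PM = 10 h 26 min; less 30 min break → 9 h 56 min
Wed: 9:04 AM–1:34 PM = 4 h 30 min; less 30 min break → 4 h 0 min
Thu: 7:01 AM–7:00 PM = 11 h 59 min; less 30 min break → 11 h 29 min
Fri: 8:55 AM–4:40 PM = 7 h 45 min; less 30 min break → 7 h 15 min
Sat: 9:17 AM–6:16 PM = 8 h 59 min; less 30 min break → 8 h 29 min
Sun: 10:21 AM–6:05 PM = 7 h 44 min; less 30 min break → 7 h 14 min
Total: 7 h 13 min + 9 h 56 min + 4 h 0 min + 11 h 29 min + 7 h 15 min + 8 h 29 min + 7 h 14 min = 55 h 36 min.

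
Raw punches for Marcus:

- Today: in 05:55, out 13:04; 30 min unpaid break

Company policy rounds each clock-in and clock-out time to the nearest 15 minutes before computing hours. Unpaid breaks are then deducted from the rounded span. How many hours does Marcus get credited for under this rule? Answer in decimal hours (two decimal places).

Today: in 05:55→06:00, out 13:04→13:00; 7 h 0 min − 30 min = 6 h 30 min

6.50 hours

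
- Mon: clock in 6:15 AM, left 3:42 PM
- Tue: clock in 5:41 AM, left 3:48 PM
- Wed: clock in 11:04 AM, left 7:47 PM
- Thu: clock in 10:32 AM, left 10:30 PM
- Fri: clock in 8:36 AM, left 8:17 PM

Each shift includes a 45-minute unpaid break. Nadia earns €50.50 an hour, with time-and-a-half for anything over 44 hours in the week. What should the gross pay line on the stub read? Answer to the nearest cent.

Mon: 6:15 AM–3:42 PM = 9 h 27 min; less 45 min break → 8 h 42 min
Tue: 5:41 AM–3:48 PM = 10 h 7 min; less 45 min break → 9 h 22 min
Wed: 11:04 AM–7:47 PM = 8 h 43 min; less 45 min break → 7 h 58 min
Thu: 10:32 AM–10:30 PM = 11 h 58 min; less 45 min break → 11 h 13 min
Fri: 8:36 AM–8:17 PM = 11 h 41 min; less 45 min break → 10 h 56 min
Total worked: 48 h 11 min = 2891 min.
Regular 44 h 0 min = 2640 min at €50.50/h; overtime 4 h 11 min = 251 min at €75.75/h.
Pay = (2640 × €50.50 + 251 × €75.75) ÷ 60 = €2538.89.

€2538.89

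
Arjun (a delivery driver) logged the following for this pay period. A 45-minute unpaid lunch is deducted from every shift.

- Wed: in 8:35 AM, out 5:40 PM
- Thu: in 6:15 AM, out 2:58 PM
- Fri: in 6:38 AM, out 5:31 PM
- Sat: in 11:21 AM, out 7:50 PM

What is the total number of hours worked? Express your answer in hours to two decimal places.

Wed: 8:35 AM–5:40 PM = 9 h 5 min; less 45 min break → 8 h 20 min
Thu: 6:15 AM–2:58 PM = 8 h 43 min; less 45 min break → 7 h 58 min
Fri: 6:38 AM–5:31 PM = 10 h 53 min; less 45 min break → 10 h 8 min
Sat: 11:21 AM–7:50 PM = 8 h 29 min; less 45 min break → 7 h 44 min
Total: 8 h 20 min + 7 h 58 min + 10 h 8 min + 7 h 44 min = 34 h 10 min.

34.17 hours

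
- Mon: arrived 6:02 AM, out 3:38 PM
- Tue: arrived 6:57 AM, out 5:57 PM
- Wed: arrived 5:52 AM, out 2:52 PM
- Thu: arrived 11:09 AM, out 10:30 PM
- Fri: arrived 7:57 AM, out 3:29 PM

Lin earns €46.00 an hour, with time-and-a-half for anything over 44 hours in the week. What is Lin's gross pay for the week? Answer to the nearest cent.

€2333.35

Mon: 6:02 AM–3:38 PM = 9 h 36 min
Tue: 6:57 AM–5:57 PM = 11 h 0 min
Wed: 5:52 AM–2:52 PM = 9 h 0 min
Thu: 11:09 AM–10:30 PM = 11 h 21 min
Fri: 7:57 AM–3:29 PM = 7 h 32 min
Total worked: 48 h 29 min = 2909 min.
Regular 44 h 0 min = 2640 min at €46.00/h; overtime 4 h 29 min = 269 min at €69.00/h.
Pay = (2640 × €46.00 + 269 × €69.00) ÷ 60 = €2333.35.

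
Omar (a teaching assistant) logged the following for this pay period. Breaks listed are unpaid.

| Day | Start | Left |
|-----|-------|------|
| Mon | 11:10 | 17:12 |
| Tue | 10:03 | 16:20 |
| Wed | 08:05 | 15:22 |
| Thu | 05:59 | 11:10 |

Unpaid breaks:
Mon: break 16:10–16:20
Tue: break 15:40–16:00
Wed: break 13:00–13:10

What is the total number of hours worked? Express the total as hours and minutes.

24 h 7 min

Mon: 11:10–17:12 = 6 h 2 min; less 10 min break → 5 h 52 min
Tue: 10:03–16:20 = 6 h 17 min; less 20 min break → 5 h 57 min
Wed: 08:05–15:22 = 7 h 17 min; less 10 min break → 7 h 7 min
Thu: 05:59–11:10 = 5 h 11 min
Total: 5 h 52 min + 5 h 57 min + 7 h 7 min + 5 h 11 min = 24 h 7 min.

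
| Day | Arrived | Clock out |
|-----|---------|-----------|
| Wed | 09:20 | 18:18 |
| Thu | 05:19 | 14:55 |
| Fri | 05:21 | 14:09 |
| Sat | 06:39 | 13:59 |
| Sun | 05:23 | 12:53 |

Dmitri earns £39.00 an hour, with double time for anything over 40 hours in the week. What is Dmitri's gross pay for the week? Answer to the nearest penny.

Wed: 09:20–18:18 = 8 h 58 min
Thu: 05:19–14:55 = 9 h 36 min
Fri: 05:21–14:09 = 8 h 48 min
Sat: 06:39–13:59 = 7 h 20 min
Sun: 05:23–12:53 = 7 h 30 min
Total worked: 42 h 12 min = 2532 min.
Regular 40 h 0 min = 2400 min at £39.00/h; overtime 2 h 12 min = 132 min at £78.00/h.
Pay = (2400 × £39.00 + 132 × £78.00) ÷ 60 = £1731.60.

£1731.60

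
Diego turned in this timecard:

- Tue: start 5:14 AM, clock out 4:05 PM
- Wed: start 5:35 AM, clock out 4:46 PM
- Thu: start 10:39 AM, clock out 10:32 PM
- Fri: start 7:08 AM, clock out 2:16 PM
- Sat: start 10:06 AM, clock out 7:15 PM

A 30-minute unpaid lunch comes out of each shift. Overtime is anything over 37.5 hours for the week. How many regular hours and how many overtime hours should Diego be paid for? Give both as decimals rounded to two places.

Tue: 5:14 AM–4:05 PM = 10 h 51 min; less 30 min break → 10 h 21 min
Wed: 5:35 AM–4:46 PM = 11 h 11 min; less 30 min break → 10 h 41 min
Thu: 10:39 AM–10:32 PM = 11 h 53 min; less 30 min break → 11 h 23 min
Fri: 7:08 AM–2:16 PM = 7 h 8 min; less 30 min break → 6 h 38 min
Sat: 10:06 AM–7:15 PM = 9 h 9 min; less 30 min break → 8 h 39 min
Total worked: 47 h 42 min = 47.70 h.
Threshold 37.5 h → overtime 10 h 12 min, regular 37 h 30 min.

Regular 37.50 hours, overtime 10.20 hours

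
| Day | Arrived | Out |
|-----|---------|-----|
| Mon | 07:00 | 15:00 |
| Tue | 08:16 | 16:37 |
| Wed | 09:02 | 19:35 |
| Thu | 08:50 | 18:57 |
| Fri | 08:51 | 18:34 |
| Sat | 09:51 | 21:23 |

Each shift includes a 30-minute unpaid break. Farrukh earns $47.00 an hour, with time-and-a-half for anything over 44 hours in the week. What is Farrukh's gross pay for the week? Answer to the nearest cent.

$2862.30

Mon: 07:00–15:00 = 8 h 0 min; less 30 min break → 7 h 30 min
Tue: 08:16–16:37 = 8 h 21 min; less 30 min break → 7 h 51 min
Wed: 09:02–19:35 = 10 h 33 min; less 30 min break → 10 h 3 min
Thu: 08:50–18:57 = 10 h 7 min; less 30 min break → 9 h 37 min
Fri: 08:51–18:34 = 9 h 43 min; less 30 min break → 9 h 13 min
Sat: 09:51–21:23 = 11 h 32 min; less 30 min break → 11 h 2 min
Total worked: 55 h 16 min = 3316 min.
Regular 44 h 0 min = 2640 min at $47.00/h; overtime 11 h 16 min = 676 min at $70.50/h.
Pay = (2640 × $47.00 + 676 × $70.50) ÷ 60 = $2862.30.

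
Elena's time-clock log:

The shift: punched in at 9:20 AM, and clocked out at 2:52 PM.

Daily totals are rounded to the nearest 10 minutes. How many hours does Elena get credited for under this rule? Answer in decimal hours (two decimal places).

The shift: 9:20 AM–2:52 PM = 5 h 32 min → rounds to 5 h 30 min

5.50 hours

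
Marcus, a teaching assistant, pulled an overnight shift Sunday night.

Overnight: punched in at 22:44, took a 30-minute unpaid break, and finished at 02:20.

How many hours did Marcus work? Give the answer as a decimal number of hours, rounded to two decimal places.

Overnight: 22:44 → midnight = 1 h 16 min; midnight → 02:20 = 2 h 20 min; span 3 h 36 min; less 30 min break → 3 h 6 min

3.10 hours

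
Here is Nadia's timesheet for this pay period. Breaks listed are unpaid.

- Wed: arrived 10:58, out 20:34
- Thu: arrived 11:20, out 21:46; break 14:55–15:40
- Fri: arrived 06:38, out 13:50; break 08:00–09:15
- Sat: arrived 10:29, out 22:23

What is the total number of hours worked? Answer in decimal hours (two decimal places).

37.13 hours

Wed: 10:58–20:34 = 9 h 36 min
Thu: 11:20–21:46 = 10 h 26 min; less 45 min break → 9 h 41 min
Fri: 06:38–13:50 = 7 h 12 min; less 75 min break → 5 h 57 min
Sat: 10:29–22:23 = 11 h 54 min
Total: 9 h 36 min + 9 h 41 min + 5 h 57 min + 11 h 54 min = 37 h 8 min.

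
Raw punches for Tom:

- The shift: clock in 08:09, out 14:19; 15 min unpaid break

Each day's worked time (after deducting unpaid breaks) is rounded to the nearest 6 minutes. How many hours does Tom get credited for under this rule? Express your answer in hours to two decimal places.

The shift: 08:09–14:19 = 6 h 10 min − 15 min = 5 h 55 min → rounds to 5 h 54 min

5.90 hours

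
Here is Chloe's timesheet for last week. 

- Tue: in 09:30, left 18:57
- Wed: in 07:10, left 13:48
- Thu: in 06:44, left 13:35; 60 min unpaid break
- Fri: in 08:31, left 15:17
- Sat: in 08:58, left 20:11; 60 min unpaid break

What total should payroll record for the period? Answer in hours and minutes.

38 h 55 min

Tue: 09:30–18:57 = 9 h 27 min
Wed: 07:10–13:48 = 6 h 38 min
Thu: 06:44–13:35 = 6 h 51 min; less 60 min break → 5 h 51 min
Fri: 08:31–15:17 = 6 h 46 min
Sat: 08:58–20:11 = 11 h 13 min; less 60 min break → 10 h 13 min
Total: 9 h 27 min + 6 h 38 min + 5 h 51 min + 6 h 46 min + 10 h 13 min = 38 h 55 min.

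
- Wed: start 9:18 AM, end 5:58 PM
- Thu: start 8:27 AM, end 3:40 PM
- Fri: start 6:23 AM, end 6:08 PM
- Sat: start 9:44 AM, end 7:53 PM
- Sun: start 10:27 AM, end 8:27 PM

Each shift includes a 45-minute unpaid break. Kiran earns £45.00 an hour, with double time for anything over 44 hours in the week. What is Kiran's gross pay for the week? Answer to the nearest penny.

Wed: 9:18 AM–5:58 PM = 8 h 40 min; less 45 min break → 7 h 55 min
Thu: 8:27 AM–3:40 PM = 7 h 13 min; less 45 min break → 6 h 28 min
Fri: 6:23 AM–6:08 PM = 11 h 45 min; less 45 min break → 11 h 0 min
Sat: 9:44 AM–7:53 PM = 10 h 9 min; less 45 min break → 9 h 24 min
Sun: 10:27 AM–8:27 PM = 10 h 0 min; less 45 min break → 9 h 15 min
Total worked: 44 h 2 min = 2642 min.
Regular 44 h 0 min = 2640 min at £45.00/h; overtime 0 h 2 min = 2 min at £90.00/h.
Pay = (2640 × £45.00 + 2 × £90.00) ÷ 60 = £1983.00.

£1983.00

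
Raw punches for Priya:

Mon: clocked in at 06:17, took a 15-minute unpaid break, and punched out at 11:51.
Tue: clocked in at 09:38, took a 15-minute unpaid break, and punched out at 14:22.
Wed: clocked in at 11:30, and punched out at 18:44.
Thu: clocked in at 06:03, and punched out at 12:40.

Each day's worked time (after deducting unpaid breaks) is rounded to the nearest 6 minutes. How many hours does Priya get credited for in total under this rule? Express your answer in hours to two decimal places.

23.60 hours

Mon: 06:17–11:51 = 5 h 34 min − 15 min = 5 h 19 min → rounds to 5 h 18 min
Tue: 09:38–14:22 = 4 h 44 min − 15 min = 4 h 29 min → rounds to 4 h 30 min
Wed: 11:30–18:44 = 7 h 14 min → rounds to 7 h 12 min
Thu: 06:03–12:40 = 6 h 37 min → rounds to 6 h 36 min
Total credited: 23 h 36 min.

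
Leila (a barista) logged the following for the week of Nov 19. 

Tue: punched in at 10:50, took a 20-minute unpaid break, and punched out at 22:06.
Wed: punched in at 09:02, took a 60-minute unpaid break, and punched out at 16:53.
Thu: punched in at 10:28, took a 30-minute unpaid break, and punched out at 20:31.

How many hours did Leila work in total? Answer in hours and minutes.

27 h 20 min

Tue: 10:50–22:06 = 11 h 16 min; less 20 min break → 10 h 56 min
Wed: 09:02–16:53 = 7 h 51 min; less 60 min break → 6 h 51 min
Thu: 10:28–20:31 = 10 h 3 min; less 30 min break → 9 h 33 min
Total: 10 h 56 min + 6 h 51 min + 9 h 33 min = 27 h 20 min.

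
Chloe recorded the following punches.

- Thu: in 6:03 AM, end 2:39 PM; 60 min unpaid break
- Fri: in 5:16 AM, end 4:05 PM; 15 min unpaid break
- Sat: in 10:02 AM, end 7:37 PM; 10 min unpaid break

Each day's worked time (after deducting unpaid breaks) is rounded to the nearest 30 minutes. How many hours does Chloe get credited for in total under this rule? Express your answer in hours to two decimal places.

Thu: 6:03 AM–2:39 PM = 8 h 36 min − 60 min = 7 h 36 min → rounds to 7 h 30 min
Fri: 5:16 AM–4:05 PM = 10 h 49 min − 15 min = 10 h 34 min → rounds to 10 h 30 min
Sat: 10:02 AM–7:37 PM = 9 h 35 min − 10 min = 9 h 25 min → rounds to 9 h 30 min
Total credited: 27 h 30 min.

27.50 hours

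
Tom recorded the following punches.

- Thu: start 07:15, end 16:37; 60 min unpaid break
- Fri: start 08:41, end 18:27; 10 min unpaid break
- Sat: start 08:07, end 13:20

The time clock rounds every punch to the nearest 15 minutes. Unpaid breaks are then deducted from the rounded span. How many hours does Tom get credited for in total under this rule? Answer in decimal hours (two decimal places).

23.08 hours

Thu: in 07:15→07:15, out 16:37→16:30; 9 h 15 min − 60 min = 8 h 15 min
Fri: in 08:41→08:45, out 18:27→18:30; 9 h 45 min − 10 min = 9 h 35 min
Sat: in 08:07→08:00, out 13:20→13:15; 5 h 15 min
Total credited: 23 h 5 min.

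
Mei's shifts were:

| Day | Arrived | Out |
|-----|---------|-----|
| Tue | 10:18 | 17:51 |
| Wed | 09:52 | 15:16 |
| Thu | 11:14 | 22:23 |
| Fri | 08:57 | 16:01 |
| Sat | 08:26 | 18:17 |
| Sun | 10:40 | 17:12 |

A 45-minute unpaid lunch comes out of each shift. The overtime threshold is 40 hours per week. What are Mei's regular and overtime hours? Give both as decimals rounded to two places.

Tue: 10:18–17:51 = 7 h 33 min; less 45 min break → 6 h 48 min
Wed: 09:52–15:16 = 5 h 24 min; less 45 min break → 4 h 39 min
Thu: 11:14–22:23 = 11 h 9 min; less 45 min break → 10 h 24 min
Fri: 08:57–16:01 = 7 h 4 min; less 45 min break → 6 h 19 min
Sat: 08:26–18:17 = 9 h 51 min; less 45 min break → 9 h 6 min
Sun: 10:40–17:12 = 6 h 32 min; less 45 min break → 5 h 47 min
Total worked: 43 h 3 min = 43.05 h.
Threshold 40 h → overtime 3 h 3 min, regular 40 h 0 min.

Regular 40.00 hours, overtime 3.05 hours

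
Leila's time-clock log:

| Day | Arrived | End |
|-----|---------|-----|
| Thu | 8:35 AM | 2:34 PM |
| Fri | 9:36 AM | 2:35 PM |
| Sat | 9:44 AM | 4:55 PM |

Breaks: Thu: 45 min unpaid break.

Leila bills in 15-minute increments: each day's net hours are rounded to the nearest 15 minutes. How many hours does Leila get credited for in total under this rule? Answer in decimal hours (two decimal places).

17.50 hours

Thu: 8:35 AM–2:34 PM = 5 h 59 min − 45 min = 5 h 14 min → rounds to 5 h 15 min
Fri: 9:36 AM–2:35 PM = 4 h 59 min → rounds to 5 h 0 min
Sat: 9:44 AM–4:55 PM = 7 h 11 min → rounds to 7 h 15 min
Total credited: 17 h 30 min.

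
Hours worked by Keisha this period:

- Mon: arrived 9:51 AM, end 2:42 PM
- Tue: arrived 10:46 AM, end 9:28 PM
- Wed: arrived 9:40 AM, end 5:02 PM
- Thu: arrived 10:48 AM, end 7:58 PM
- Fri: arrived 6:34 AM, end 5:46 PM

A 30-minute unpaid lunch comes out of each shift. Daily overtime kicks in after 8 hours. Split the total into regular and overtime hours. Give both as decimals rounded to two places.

Regular 35.22 hours, overtime 5.57 hours

Mon: 9:51 AM–2:42 PM = 4 h 51 min; less 30 min break → 4 h 21 min
Tue: 10:46 AM–9:28 PM = 10 h 42 min; less 30 min break → 10 h 12 min
Wed: 9:40 AM–5:02 PM = 7 h 22 min; less 30 min break → 6 h 52 min
Thu: 10:48 AM–7:58 PM = 9 h 10 min; less 30 min break → 8 h 40 min
Fri: 6:34 AM–5:46 PM = 11 h 12 min; less 30 min break → 10 h 42 min
Mon reg 4 h 21 min / OT 0 h 0 min; Tue reg 8 h 0 min / OT 2 h 12 min; Wed reg 6 h 52 min / OT 0 h 0 min; Thu reg 8 h 0 min / OT 0 h 40 min; Fri reg 8 h 0 min / OT 2 h 42 min.
Totals: regular 35 h 13 min, overtime 5 h 34 min.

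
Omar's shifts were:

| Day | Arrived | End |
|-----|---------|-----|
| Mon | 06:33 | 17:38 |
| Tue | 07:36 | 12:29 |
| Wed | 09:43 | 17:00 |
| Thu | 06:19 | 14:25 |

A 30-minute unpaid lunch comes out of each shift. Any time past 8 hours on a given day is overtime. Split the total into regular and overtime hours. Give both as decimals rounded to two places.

Mon: 06:33–17:38 = 11 h 5 min; less 30 min break → 10 h 35 min
Tue: 07:36–12:29 = 4 h 53 min; less 30 min break → 4 h 23 min
Wed: 09:43–17:00 = 7 h 17 min; less 30 min break → 6 h 47 min
Thu: 06:19–14:25 = 8 h 6 min; less 30 min break → 7 h 36 min
Mon reg 8 h 0 min / OT 2 h 35 min; Tue reg 4 h 23 min / OT 0 h 0 min; Wed reg 6 h 47 min / OT 0 h 0 min; Thu reg 7 h 36 min / OT 0 h 0 min.
Totals: regular 26 h 46 min, overtime 2 h 35 min.

Regular 26.77 hours, overtime 2.58 hours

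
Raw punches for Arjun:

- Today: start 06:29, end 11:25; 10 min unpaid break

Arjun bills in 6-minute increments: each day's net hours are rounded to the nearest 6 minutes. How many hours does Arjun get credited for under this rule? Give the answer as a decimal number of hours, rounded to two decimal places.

4.80 hours

Today: 06:29–11:25 = 4 h 56 min − 10 min = 4 h 46 min → rounds to 4 h 48 min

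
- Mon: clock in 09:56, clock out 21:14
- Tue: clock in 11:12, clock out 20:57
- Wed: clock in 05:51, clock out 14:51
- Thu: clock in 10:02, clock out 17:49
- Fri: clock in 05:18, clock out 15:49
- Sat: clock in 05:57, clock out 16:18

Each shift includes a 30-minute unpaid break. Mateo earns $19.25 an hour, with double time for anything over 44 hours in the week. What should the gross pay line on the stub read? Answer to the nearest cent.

$1297.45

Mon: 09:56–21:14 = 11 h 18 min; less 30 min break → 10 h 48 min
Tue: 11:12–20:57 = 9 h 45 min; less 30 min break → 9 h 15 min
Wed: 05:51–14:51 = 9 h 0 min; less 30 min break → 8 h 30 min
Thu: 10:02–17:49 = 7 h 47 min; less 30 min break → 7 h 17 min
Fri: 05:18–15:49 = 10 h 31 min; less 30 min break → 10 h 1 min
Sat: 05:57–16:18 = 10 h 21 min; less 30 min break → 9 h 51 min
Total worked: 55 h 42 min = 3342 min.
Regular 44 h 0 min = 2640 min at $19.25/h; overtime 11 h 42 min = 702 min at $38.50/h.
Pay = (2640 × $19.25 + 702 × $38.50) ÷ 60 = $1297.45.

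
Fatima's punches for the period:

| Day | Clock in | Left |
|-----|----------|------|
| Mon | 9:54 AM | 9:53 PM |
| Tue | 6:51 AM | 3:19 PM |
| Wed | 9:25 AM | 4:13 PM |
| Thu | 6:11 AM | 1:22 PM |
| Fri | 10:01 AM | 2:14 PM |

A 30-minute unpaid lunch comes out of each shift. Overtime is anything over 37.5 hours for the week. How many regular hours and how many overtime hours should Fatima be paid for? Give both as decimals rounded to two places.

Regular 36.15 hours, overtime 0.00 hours

Mon: 9:54 AM–9:53 PM = 11 h 59 min; less 30 min break → 11 h 29 min
Tue: 6:51 AM–3:19 PM = 8 h 28 min; less 30 min break → 7 h 58 min
Wed: 9:25 AM–4:13 PM = 6 h 48 min; less 30 min break → 6 h 18 min
Thu: 6:11 AM–1:22 PM = 7 h 11 min; less 30 min break → 6 h 41 min
Fri: 10:01 AM–2:14 PM = 4 h 13 min; less 30 min break → 3 h 43 min
Total worked: 36 h 9 min = 36.15 h.
Threshold 37.5 h → overtime 0 h 0 min, regular 36 h 9 min.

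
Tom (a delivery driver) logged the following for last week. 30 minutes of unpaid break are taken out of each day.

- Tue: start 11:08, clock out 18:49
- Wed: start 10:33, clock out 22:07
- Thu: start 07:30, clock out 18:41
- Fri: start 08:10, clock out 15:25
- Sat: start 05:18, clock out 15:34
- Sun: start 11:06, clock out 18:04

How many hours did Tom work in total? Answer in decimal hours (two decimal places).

Tue: 11:08–18:49 = 7 h 41 min; less 30 min break → 7 h 11 min
Wed: 10:33–22:07 = 11 h 34 min; less 30 min break → 11 h 4 min
Thu: 07:30–18:41 = 11 h 11 min; less 30 min break → 10 h 41 min
Fri: 08:10–15:25 = 7 h 15 min; less 30 min break → 6 h 45 min
Sat: 05:18–15:34 = 10 h 16 min; less 30 min break → 9 h 46 min
Sun: 11:06–18:04 = 6 h 58 min; less 30 min break → 6 h 28 min
Total: 7 h 11 min + 11 h 4 min + 10 h 41 min + 6 h 45 min + 9 h 46 min + 6 h 28 min = 51 h 55 min.

51.92 hours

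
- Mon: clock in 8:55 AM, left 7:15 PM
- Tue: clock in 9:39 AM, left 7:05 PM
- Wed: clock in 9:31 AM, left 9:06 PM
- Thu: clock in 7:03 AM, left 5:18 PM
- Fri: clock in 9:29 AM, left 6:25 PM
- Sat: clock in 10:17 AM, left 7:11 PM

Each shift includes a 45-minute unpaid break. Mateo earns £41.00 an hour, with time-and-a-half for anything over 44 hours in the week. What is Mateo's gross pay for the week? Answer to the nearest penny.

Mon: 8:55 AM–7:15 PM = 10 h 20 min; less 45 min break → 9 h 35 min
Tue: 9:39 AM–7:05 PM = 9 h 26 min; less 45 min break → 8 h 41 min
Wed: 9:31 AM–9:06 PM = 11 h 35 min; less 45 min break → 10 h 50 min
Thu: 7:03 AM–5:18 PM = 10 h 15 min; less 45 min break → 9 h 30 min
Fri: 9:29 AM–6:25 PM = 8 h 56 min; less 45 min break → 8 h 11 min
Sat: 10:17 AM–7:11 PM = 8 h 54 min; less 45 min break → 8 h 9 min
Total worked: 54 h 56 min = 3296 min.
Regular 44 h 0 min = 2640 min at £41.00/h; overtime 10 h 56 min = 656 min at £61.50/h.
Pay = (2640 × £41.00 + 656 × £61.50) ÷ 60 = £2476.40.

£2476.40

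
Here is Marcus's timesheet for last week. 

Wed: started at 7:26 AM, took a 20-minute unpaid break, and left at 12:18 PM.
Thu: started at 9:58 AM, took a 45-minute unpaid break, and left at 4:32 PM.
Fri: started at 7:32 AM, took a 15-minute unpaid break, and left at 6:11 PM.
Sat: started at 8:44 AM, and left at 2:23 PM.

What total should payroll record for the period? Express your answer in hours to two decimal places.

26.40 hours

Wed: 7:26 AM–12:18 PM = 4 h 52 min; less 20 min break → 4 h 32 min
Thu: 9:58 AM–4:32 PM = 6 h 34 min; less 45 min break → 5 h 49 min
Fri: 7:32 AM–6:11 PM = 10 h 39 min; less 15 min break → 10 h 24 min
Sat: 8:44 AM–2:23 PM = 5 h 39 min
Total: 4 h 32 min + 5 h 49 min + 10 h 24 min + 5 h 39 min = 26 h 24 min.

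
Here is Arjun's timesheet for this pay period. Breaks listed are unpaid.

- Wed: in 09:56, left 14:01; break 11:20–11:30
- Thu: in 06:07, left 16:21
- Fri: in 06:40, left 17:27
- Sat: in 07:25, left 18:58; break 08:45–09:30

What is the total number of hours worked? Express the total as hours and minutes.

35 h 44 min

Wed: 09:56–14:01 = 4 h 5 min; less 10 min break → 3 h 55 min
Thu: 06:07–16:21 = 10 h 14 min
Fri: 06:40–17:27 = 10 h 47 min
Sat: 07:25–18:58 = 11 h 33 min; less 45 min break → 10 h 48 min
Total: 3 h 55 min + 10 h 14 min + 10 h 47 min + 10 h 48 min = 35 h 44 min.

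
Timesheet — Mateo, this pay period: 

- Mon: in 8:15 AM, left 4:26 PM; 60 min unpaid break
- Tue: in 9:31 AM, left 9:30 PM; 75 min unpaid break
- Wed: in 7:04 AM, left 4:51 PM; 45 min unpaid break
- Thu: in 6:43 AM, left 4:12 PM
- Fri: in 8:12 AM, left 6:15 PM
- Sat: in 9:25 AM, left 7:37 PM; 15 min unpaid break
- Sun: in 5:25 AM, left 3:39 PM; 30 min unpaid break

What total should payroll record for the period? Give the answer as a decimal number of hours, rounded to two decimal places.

66.17 hours

Mon: 8:15 AM–4:26 PM = 8 h 11 min; less 60 min break → 7 h 11 min
Tue: 9:31 AM–9:30 PM = 11 h 59 min; less 75 min break → 10 h 44 min
Wed: 7:04 AM–4:51 PM = 9 h 47 min; less 45 min break → 9 h 2 min
Thu: 6:43 AM–4:12 PM = 9 h 29 min
Fri: 8:12 AM–6:15 PM = 10 h 3 min
Sat: 9:25 AM–7:37 PM = 10 h 12 min; less 15 min break → 9 h 57 min
Sun: 5:25 AM–3:39 PM = 10 h 14 min; less 30 min break → 9 h 44 min
Total: 7 h 11 min + 10 h 44 min + 9 h 2 min + 9 h 29 min + 10 h 3 min + 9 h 57 min + 9 h 44 min = 66 h 10 min.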